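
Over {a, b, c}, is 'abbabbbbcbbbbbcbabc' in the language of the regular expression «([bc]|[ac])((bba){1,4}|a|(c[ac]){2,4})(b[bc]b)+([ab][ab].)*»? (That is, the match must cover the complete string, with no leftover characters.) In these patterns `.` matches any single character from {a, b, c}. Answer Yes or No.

Yes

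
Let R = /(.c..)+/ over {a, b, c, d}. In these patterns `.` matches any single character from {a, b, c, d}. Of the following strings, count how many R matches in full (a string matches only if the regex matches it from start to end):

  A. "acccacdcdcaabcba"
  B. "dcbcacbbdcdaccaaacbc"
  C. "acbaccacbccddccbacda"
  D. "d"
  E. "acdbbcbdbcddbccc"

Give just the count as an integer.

A → match
B → match
C → match
D → no match
E → match
Total matched: 4

4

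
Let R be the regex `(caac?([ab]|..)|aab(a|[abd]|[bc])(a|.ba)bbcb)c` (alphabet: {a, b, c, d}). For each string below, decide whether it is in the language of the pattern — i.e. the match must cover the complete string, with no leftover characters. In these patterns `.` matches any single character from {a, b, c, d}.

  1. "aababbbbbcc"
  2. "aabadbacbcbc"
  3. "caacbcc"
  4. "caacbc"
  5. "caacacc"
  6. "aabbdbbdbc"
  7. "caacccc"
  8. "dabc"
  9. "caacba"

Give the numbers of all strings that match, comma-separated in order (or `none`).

3, 4, 5, 7

1 → no match
2 → no match
3 → match
4 → match
5 → match
6 → no match
7 → match
8 → no match
9 → no match — must end with "c"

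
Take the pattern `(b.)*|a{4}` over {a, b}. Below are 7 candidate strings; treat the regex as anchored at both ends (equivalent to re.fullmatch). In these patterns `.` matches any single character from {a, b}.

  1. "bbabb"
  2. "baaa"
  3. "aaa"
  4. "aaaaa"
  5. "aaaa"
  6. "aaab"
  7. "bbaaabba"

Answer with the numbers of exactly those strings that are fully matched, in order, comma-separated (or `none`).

1 → no match
2 → no match
3 → no match
4 → no match
5 → match
6 → no match
7 → no match

5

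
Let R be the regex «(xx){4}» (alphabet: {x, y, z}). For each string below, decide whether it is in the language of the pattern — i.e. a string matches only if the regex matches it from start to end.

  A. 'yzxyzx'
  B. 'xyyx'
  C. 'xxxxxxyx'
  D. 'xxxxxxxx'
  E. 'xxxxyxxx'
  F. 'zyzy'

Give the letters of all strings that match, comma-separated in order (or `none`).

D

A. 'yzxyzx' → no match — must start with 'xx'
B. 'xyyx' → no match — must start with 'xx'
C. 'xxxxxxyx' → no match — must end with 'xx'
D. 'xxxxxxxx' → match
E. 'xxxxyxxx' → no match
F. 'zyzy' → no match — must start with 'xx'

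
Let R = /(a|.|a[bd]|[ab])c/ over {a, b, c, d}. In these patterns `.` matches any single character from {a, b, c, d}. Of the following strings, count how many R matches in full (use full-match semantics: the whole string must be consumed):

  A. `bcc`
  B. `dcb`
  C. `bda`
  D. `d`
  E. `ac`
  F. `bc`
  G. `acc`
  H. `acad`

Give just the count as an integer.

2

A → no match
B → no match — must end with `c`
C → no match — must end with `c`
D → no match — must end with `c`
E → match
F → match
G → no match
H → no match — must end with `c`
Total matched: 2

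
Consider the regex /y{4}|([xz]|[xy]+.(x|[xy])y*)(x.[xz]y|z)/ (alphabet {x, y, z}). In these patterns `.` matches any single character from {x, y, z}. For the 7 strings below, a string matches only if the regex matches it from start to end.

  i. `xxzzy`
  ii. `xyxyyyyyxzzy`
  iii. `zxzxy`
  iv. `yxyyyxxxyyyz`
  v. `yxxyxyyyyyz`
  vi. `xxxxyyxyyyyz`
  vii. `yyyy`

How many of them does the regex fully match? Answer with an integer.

7

i → match
ii → match
iii → match
iv → match
v → match
vi → match
vii → match
Total matched: 7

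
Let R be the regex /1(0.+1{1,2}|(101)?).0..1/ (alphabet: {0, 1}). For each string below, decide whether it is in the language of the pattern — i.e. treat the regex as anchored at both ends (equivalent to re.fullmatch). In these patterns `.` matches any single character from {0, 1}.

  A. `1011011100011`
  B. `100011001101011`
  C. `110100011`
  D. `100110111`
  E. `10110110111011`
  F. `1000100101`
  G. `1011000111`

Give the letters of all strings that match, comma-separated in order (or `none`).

A → match
B → no match
C. `110100011` → match
D. `100110111` → match
E → no match
F. `1000100101` → match
G. `1011000111` → no match

A, C, D, F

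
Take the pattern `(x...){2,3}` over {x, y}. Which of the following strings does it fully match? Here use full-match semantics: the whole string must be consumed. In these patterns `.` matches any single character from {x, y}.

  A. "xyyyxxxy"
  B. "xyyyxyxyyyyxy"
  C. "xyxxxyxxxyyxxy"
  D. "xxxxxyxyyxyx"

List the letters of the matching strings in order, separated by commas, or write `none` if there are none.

A

A → match
B → no match
C → no match
D → no match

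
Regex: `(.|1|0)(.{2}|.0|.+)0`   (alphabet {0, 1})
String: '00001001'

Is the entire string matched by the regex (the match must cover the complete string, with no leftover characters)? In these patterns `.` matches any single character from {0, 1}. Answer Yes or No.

No

Every match must end with '0', but '00001001' does not.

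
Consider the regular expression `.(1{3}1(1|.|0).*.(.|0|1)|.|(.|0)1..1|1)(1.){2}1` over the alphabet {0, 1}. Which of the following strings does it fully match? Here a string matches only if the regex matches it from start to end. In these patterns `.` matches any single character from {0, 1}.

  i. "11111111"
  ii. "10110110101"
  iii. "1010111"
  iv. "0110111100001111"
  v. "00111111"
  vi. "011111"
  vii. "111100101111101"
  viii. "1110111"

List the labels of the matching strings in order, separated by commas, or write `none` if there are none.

i → no match
ii → match
iii → match
iv → no match
v → no match
vi → no match
vii → no match
viii → match

ii, iii, viii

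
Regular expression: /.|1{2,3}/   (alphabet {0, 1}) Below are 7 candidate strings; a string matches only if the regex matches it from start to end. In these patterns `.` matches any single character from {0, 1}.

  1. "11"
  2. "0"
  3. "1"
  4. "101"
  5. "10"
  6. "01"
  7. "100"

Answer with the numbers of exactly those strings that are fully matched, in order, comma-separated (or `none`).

1, 2, 3

1. "11" → match
2. "0" → match
3. "1" → match
4. "101" → no match
5. "10" → no match
6. "01" → no match
7. "100" → no match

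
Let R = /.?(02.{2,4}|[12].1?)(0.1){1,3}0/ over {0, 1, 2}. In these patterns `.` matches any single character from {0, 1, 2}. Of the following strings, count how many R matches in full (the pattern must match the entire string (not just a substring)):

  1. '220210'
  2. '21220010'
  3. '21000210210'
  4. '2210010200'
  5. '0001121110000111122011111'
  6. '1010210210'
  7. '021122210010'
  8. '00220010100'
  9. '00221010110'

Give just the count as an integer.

3

1 → match
2 → no match
3 → no match
4 → no match — must end with '10'
5 → no match — must end with '10'
6 → match
7 → no match
8 → no match — must end with '10'
9 → match
Total matched: 3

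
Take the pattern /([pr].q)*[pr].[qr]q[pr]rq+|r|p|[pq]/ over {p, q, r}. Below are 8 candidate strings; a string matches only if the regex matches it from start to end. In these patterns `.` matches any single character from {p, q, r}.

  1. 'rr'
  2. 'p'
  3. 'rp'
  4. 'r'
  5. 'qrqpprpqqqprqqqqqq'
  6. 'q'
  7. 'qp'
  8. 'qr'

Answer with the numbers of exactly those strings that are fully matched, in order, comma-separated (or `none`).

1 → no match
2 → match
3 → no match
4 → match
5 → no match
6 → match
7 → no match
8 → no match

2, 4, 6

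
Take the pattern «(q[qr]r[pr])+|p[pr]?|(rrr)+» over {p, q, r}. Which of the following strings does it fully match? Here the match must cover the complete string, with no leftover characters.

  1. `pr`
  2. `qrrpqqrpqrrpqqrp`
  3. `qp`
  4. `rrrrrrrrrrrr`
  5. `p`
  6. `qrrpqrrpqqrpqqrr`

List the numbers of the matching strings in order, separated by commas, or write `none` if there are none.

1 → match
2 → match
3 → no match
4 → match
5 → match
6 → match

1, 2, 4, 5, 6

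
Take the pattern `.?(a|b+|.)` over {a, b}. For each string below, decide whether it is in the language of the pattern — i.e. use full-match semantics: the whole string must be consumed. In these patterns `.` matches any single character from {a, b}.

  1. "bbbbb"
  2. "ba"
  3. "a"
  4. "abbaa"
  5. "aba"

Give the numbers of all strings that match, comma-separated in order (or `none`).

1, 2, 3

1. "bbbbb" → match
2. "ba" → match
3. "a" → match
4. "abbaa" → no match
5. "aba" → no match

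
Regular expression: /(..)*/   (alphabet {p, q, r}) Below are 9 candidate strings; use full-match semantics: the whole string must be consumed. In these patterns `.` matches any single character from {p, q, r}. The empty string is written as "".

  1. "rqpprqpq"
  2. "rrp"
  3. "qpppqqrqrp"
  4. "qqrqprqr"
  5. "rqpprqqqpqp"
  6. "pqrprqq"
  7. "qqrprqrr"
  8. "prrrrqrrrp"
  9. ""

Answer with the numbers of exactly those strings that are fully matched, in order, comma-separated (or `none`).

1, 3, 4, 7, 8, 9

1 → match
2 → no match
3 → match
4 → match
5 → no match
6 → no match
7 → match
8 → match
9 → match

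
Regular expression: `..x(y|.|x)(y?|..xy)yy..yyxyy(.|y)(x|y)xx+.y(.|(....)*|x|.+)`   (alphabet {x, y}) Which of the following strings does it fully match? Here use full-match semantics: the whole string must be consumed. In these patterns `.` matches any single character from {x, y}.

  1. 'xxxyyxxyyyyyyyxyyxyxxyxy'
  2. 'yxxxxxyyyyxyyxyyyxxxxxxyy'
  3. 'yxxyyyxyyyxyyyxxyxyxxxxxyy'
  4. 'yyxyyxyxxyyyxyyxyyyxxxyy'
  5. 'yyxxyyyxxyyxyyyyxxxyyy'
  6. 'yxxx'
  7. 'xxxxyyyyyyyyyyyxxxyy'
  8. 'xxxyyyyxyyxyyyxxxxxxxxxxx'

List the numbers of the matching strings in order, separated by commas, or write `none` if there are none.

5

1 → no match
2 → no match
3 → no match
4 → no match
5 → match
6 → no match
7 → no match
8 → no match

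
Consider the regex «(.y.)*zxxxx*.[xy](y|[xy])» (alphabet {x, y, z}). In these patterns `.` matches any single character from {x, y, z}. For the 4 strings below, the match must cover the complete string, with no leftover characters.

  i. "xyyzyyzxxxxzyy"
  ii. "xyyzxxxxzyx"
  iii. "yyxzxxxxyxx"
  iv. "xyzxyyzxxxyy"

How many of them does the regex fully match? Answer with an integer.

i → match
ii → match
iii → match
iv → no match
Total matched: 3

3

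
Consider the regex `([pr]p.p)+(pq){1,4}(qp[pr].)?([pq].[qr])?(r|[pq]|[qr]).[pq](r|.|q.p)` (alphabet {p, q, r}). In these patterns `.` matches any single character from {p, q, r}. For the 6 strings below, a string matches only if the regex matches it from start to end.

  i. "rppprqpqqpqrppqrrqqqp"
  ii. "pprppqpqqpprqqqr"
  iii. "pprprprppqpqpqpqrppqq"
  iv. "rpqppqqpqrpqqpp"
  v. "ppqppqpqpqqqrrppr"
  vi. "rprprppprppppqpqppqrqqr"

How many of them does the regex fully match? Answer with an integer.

5

i → no match
ii → match
iii → match
iv → match
v → match
vi → match
Total matched: 5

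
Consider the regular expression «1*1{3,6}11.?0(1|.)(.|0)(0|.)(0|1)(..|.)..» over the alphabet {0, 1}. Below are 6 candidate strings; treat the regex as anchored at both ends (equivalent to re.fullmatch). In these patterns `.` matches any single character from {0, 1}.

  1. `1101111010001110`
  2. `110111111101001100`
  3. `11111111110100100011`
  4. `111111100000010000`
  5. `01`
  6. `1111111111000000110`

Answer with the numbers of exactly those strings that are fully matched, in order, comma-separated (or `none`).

6

1 → no match
2 → no match
3 → no match
4 → no match
5 → no match
6 → match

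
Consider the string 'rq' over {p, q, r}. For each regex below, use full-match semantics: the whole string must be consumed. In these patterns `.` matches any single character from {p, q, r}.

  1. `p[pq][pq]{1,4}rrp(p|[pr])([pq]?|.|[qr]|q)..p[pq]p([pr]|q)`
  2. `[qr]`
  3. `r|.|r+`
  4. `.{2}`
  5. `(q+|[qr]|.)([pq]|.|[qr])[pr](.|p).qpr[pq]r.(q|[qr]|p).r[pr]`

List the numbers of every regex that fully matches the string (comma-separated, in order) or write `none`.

4

1 → no match — must start with 'p'
2 → no match
3 → no match
4 → match
5 → no match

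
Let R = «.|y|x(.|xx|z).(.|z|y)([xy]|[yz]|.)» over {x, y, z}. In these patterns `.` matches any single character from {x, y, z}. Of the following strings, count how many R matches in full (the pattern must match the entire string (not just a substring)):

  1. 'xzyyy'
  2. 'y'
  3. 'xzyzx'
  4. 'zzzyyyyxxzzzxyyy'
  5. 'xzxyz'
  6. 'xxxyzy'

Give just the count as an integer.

5

1. 'xzyyy' → match
2. 'y' → match
3. 'xzyzx' → match
4 → no match
5. 'xzxyz' → match
6. 'xxxyzy' → match
Total matched: 5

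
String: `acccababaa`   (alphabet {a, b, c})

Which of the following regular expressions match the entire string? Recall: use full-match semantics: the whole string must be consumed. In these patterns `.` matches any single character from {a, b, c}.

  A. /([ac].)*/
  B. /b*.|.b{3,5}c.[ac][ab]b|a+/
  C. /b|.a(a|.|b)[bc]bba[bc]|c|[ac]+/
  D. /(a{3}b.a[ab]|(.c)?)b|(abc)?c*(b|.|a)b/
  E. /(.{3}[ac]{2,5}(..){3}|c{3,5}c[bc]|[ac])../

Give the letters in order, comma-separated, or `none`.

A

A → match
B → no match
C → no match
D → no match — must end with `b`
E → no match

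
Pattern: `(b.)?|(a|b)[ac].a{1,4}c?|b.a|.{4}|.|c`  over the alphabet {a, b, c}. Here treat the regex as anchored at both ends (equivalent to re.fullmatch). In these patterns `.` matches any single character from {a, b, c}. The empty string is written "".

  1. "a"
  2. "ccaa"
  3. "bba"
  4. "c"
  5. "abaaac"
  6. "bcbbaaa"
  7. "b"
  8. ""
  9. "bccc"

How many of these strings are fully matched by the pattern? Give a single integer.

7

1 → match
2 → match
3 → match
4 → match
5 → no match
6 → no match
7 → match
8 → match
9 → match
Total matched: 7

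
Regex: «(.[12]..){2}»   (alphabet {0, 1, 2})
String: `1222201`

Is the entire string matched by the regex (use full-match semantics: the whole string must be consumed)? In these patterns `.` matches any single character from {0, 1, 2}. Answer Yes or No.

No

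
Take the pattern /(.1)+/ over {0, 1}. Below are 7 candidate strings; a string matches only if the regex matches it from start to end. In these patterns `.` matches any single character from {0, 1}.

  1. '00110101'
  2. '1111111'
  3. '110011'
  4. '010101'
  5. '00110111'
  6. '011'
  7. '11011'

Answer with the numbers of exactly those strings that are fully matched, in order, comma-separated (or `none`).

1. '00110101' → no match
2. '1111111' → no match
3. '110011' → no match
4. '010101' → match
5. '00110111' → no match
6. '011' → no match
7. '11011' → no match

4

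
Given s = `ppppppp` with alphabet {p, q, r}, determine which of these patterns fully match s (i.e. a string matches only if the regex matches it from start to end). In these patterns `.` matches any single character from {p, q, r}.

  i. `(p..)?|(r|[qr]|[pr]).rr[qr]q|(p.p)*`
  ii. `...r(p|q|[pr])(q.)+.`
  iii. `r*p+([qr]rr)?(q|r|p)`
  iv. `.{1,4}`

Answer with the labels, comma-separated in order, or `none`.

i → no match
ii → no match
iii → match
iv → no match

iii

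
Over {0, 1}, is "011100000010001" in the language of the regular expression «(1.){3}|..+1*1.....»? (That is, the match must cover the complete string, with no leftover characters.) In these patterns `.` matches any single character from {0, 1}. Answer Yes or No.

No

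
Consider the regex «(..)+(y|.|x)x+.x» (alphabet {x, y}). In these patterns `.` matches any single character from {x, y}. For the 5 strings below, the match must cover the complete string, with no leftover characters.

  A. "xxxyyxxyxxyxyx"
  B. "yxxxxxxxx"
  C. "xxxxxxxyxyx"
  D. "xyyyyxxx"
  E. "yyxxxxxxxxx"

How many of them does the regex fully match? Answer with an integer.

A → match
B. "yxxxxxxxx" → match
C. "xxxxxxxyxyx" → no match
D. "xyyyyxxx" → match
E. "yyxxxxxxxxx" → match
Total matched: 4

4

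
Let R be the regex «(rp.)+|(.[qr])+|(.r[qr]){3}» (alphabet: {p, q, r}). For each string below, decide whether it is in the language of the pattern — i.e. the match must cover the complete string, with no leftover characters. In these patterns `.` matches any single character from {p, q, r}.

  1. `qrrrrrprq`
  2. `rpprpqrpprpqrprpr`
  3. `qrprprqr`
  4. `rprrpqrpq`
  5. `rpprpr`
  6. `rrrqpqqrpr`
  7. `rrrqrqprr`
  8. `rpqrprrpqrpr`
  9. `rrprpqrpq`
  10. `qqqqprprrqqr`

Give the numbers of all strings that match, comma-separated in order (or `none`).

1, 3, 4, 5, 6, 7, 8, 10

1 → match
2 → no match
3 → match
4 → match
5 → match
6 → match
7 → match
8 → match
9 → no match
10 → match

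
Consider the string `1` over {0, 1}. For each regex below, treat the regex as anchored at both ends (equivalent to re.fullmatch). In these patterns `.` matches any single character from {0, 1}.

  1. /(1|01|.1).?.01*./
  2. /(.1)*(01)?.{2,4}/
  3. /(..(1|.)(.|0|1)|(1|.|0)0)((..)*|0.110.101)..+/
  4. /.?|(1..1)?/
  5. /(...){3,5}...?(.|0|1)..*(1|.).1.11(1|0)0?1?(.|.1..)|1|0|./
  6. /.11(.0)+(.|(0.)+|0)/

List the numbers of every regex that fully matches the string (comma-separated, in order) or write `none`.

4, 5

1 → no match
2 → no match
3 → no match
4 → match
5 → match
6 → no match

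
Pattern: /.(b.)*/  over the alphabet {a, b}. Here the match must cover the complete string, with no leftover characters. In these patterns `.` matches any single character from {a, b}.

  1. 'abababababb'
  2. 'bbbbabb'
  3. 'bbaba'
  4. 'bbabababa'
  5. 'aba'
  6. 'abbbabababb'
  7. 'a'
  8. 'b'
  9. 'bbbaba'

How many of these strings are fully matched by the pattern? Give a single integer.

1 → match
2 → match
3 → match
4 → match
5 → match
6 → match
7 → match
8 → match
9 → no match
Total matched: 8

8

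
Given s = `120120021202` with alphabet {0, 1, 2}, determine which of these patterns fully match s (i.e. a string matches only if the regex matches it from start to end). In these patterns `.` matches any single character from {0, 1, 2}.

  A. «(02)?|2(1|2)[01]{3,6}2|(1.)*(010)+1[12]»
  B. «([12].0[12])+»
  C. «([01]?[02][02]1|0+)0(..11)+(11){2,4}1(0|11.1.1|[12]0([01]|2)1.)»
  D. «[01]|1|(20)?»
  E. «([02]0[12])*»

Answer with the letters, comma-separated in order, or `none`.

B

A → no match
B → match
C → no match
D → no match
E → no match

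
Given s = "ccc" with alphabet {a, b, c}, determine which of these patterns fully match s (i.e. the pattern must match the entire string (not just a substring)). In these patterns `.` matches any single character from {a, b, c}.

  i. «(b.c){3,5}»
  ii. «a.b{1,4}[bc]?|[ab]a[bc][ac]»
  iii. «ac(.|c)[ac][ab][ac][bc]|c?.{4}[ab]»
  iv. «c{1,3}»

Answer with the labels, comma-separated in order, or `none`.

iv

i → no match — must start with "b"
ii → no match
iii → no match
iv → match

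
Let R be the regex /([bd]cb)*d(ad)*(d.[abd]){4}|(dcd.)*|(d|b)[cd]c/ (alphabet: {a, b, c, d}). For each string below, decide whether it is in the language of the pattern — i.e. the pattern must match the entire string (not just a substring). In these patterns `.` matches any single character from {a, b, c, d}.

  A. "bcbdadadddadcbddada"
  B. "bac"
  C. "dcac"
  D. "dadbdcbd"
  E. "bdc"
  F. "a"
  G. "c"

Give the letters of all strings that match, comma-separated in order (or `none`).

A → no match
B → no match
C → no match
D → no match
E → match
F → no match
G → no match

E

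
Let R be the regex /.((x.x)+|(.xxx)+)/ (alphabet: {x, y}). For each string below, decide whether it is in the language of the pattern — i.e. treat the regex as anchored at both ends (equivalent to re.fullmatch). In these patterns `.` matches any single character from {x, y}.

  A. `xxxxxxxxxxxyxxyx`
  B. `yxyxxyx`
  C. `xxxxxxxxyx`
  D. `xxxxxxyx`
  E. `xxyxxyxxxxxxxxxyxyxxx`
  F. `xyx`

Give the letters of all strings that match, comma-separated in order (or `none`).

A → match
B → match
C → match
D → no match
E → no match
F → no match

A, B, C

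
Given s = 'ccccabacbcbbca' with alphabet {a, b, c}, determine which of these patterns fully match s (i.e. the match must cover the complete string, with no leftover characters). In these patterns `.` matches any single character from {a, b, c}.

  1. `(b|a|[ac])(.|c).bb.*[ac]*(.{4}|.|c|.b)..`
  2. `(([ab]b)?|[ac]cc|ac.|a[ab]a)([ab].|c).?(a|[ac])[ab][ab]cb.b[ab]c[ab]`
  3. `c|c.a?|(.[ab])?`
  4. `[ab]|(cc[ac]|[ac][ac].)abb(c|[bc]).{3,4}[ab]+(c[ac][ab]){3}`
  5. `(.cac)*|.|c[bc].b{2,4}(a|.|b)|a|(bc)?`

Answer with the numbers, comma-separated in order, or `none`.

1 → no match
2 → match
3 → no match
4 → no match
5 → no match

2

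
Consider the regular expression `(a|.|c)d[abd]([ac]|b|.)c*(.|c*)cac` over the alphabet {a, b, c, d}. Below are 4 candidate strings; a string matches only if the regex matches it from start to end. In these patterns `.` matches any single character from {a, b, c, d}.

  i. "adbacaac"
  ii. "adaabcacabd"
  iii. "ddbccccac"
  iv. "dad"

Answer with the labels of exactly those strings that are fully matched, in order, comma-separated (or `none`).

iii

i → no match — must end with "cac"
ii → no match — must end with "cac"
iii → match
iv → no match — must end with "cac"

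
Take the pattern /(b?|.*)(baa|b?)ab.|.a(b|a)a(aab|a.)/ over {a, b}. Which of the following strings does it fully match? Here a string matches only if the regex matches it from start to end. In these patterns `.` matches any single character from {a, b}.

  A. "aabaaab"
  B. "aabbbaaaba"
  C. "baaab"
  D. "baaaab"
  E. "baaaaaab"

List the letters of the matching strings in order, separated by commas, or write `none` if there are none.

A, B, D

A. "aabaaab" → match
B. "aabbbaaaba" → match
C. "baaab" → no match
D. "baaaab" → match
E. "baaaaaab" → no match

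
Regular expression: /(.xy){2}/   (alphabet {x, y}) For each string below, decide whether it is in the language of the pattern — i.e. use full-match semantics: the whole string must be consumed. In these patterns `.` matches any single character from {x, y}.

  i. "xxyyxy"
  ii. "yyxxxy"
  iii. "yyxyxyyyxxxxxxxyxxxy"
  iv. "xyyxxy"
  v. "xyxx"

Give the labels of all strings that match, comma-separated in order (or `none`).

i → match
ii → no match
iii → no match
iv → no match
v → no match — must end with "xy"

i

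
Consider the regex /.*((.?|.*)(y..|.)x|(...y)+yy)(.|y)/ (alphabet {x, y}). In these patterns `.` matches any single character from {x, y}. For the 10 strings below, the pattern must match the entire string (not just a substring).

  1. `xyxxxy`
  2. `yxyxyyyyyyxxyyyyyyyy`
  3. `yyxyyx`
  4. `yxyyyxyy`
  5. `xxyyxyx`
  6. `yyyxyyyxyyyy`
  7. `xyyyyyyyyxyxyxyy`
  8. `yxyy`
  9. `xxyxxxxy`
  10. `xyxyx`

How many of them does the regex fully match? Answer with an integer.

1 → match
2 → match
3 → no match
4 → no match
5 → no match
6 → match
7 → no match
8 → no match
9 → match
10 → no match
Total matched: 4

4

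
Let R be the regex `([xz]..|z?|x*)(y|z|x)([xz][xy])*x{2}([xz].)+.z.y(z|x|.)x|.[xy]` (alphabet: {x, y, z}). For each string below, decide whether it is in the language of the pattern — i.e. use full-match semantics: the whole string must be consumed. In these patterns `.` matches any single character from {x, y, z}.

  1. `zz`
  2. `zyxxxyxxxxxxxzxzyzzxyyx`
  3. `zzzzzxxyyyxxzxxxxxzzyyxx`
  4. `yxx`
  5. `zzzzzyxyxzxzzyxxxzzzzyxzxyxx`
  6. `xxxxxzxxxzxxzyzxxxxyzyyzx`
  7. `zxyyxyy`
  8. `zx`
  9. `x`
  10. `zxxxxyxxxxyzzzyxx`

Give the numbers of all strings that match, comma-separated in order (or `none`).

1 → no match
2 → no match
3 → no match
4 → no match
5 → no match
6 → no match
7 → no match
8 → match
9 → no match
10 → no match

8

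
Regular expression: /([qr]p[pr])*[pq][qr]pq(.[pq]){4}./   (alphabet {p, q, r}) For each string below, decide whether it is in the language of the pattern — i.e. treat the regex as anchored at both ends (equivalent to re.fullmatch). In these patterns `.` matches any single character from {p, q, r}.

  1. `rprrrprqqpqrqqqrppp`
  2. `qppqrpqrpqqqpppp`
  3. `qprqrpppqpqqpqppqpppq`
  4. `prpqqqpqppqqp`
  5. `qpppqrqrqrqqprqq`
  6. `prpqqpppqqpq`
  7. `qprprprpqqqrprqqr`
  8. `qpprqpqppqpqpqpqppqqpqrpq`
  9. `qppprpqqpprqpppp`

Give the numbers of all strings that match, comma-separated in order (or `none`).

2, 4

1 → no match
2 → match
3 → no match
4 → match
5 → no match
6 → no match
7 → no match
8 → no match
9 → no match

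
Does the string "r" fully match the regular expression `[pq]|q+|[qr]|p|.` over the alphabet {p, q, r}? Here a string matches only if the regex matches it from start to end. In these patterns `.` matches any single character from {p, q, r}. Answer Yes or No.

Yes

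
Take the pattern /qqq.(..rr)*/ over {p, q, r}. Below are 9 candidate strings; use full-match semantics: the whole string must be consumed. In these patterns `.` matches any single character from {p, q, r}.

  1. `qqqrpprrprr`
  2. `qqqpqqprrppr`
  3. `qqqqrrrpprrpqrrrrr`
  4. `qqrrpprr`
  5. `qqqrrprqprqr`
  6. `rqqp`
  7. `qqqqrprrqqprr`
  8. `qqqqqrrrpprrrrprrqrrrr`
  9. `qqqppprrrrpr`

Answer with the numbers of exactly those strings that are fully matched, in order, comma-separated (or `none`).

none

1 → no match
2 → no match
3 → no match
4 → no match — must start with `qqq`
5 → no match
6 → no match — must start with `qqq`
7 → no match
8 → no match
9 → no match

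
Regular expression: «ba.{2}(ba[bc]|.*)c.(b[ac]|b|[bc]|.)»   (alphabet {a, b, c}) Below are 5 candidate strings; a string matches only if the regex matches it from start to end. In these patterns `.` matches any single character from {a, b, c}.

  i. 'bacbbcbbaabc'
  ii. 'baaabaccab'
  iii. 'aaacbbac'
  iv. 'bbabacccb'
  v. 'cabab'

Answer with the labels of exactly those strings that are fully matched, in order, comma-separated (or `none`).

i → no match
ii → match
iii → no match — must start with 'ba'
iv → no match — must start with 'ba'
v → no match — must start with 'ba'

ii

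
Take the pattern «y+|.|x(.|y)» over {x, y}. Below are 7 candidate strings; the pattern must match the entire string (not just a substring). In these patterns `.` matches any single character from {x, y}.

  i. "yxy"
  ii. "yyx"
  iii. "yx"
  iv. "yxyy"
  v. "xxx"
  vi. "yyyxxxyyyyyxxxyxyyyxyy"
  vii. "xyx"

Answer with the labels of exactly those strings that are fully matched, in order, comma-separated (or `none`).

none

i → no match
ii → no match
iii → no match
iv → no match
v → no match
vi → no match
vii → no match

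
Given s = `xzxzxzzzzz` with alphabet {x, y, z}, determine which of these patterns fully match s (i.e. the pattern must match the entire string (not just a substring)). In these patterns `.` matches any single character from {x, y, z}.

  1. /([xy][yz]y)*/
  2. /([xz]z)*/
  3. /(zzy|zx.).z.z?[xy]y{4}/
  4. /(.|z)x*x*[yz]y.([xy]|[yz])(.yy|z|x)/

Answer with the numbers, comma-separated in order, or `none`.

1 → no match
2 → match
3 → no match — must end with `y`
4 → no match

2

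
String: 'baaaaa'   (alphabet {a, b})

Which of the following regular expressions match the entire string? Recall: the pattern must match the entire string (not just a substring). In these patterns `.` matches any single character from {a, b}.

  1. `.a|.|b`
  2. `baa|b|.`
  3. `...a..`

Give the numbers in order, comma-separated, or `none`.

1 → no match
2 → no match
3 → match

3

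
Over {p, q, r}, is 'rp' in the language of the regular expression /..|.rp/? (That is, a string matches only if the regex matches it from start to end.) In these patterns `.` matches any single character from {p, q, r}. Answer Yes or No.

Yes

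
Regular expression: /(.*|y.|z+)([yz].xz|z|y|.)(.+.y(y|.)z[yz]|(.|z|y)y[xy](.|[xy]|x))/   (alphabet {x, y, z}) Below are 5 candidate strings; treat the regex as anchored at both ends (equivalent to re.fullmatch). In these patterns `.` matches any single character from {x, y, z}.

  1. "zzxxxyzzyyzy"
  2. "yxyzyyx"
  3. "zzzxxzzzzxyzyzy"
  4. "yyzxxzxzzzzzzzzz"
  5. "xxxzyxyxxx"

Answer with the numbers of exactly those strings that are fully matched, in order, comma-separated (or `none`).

1, 2

1. "zzxxxyzzyyzy" → match
2. "yxyzyyx" → match
3 → no match
4 → no match
5. "xxxzyxyxxx" → no match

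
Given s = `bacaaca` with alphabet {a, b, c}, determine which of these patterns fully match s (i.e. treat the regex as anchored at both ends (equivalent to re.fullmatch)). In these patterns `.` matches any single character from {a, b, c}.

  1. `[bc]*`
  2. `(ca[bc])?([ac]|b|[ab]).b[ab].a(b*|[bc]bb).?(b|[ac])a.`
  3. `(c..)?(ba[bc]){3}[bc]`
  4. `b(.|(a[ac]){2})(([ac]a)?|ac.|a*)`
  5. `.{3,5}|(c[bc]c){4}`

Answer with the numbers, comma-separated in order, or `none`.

4

1 → no match
2 → no match
3 → no match
4 → match
5 → no match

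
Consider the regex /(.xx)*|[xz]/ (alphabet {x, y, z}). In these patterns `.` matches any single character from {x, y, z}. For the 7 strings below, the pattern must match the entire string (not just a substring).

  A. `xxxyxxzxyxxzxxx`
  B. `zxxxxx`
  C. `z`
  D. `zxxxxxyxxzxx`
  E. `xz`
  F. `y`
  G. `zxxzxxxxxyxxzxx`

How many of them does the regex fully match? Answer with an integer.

A → no match
B → match
C → match
D → match
E → no match
F → no match
G → match
Total matched: 4

4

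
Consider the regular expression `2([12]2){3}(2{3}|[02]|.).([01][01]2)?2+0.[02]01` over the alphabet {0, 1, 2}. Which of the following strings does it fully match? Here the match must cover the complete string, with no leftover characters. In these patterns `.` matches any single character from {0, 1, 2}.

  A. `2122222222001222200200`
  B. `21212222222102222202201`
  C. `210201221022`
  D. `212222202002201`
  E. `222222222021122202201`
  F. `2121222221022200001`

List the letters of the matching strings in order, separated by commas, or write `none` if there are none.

B, F

A → no match — must end with `01`
B → match
C → no match — must end with `01`
D → no match
E → no match
F → match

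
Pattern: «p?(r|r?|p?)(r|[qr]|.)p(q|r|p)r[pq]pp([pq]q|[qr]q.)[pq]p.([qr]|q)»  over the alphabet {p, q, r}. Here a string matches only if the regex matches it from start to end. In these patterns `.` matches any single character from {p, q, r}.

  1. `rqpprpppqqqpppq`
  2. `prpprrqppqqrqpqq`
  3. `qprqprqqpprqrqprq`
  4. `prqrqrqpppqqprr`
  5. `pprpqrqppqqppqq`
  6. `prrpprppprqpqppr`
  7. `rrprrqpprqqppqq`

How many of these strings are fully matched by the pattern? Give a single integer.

5

1 → match
2 → match
3 → no match
4 → no match
5 → match
6 → match
7 → match
Total matched: 5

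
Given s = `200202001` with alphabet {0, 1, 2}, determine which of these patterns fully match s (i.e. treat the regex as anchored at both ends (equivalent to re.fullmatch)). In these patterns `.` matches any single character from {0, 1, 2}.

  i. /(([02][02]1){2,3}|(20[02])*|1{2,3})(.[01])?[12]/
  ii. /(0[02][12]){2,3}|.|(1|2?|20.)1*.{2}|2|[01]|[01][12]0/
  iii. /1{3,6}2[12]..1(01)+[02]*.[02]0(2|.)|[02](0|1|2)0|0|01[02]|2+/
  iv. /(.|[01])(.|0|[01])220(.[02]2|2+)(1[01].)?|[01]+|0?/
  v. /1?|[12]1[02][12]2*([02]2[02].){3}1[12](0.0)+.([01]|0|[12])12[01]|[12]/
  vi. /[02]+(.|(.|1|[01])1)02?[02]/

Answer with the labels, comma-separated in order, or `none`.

i

i → match
ii → no match
iii → no match
iv → no match
v → no match
vi → no match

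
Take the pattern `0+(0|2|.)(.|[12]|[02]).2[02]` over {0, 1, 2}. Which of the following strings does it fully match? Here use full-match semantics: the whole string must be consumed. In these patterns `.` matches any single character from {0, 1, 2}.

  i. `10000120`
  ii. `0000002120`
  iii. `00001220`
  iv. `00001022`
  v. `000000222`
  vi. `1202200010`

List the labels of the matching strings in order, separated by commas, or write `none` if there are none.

i → no match — must start with `0`
ii → match
iii → match
iv → match
v → match
vi → no match — must start with `0`

ii, iii, iv, v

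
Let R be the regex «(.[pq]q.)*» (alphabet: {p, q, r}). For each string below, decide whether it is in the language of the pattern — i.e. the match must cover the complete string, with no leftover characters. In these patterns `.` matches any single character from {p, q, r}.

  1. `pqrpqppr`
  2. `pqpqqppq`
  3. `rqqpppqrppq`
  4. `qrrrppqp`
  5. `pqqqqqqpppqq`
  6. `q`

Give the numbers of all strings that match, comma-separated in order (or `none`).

1 → no match
2 → no match
3 → no match
4 → no match
5 → match
6 → no match

5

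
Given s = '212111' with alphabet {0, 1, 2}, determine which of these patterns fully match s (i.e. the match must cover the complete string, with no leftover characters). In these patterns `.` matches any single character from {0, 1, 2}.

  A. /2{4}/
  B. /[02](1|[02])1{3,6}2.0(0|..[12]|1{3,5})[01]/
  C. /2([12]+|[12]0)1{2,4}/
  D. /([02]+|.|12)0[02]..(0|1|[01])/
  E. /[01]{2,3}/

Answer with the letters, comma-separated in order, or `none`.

A → no match — must end with '2'
B → no match
C → match
D → no match
E → no match

C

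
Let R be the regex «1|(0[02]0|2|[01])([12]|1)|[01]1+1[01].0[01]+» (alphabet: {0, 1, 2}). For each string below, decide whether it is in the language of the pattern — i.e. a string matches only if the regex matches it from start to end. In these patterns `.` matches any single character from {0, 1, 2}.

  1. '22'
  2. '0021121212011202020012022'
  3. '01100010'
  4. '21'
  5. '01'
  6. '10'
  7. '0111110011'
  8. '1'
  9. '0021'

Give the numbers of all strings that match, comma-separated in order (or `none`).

1 → match
2 → no match
3 → match
4 → match
5 → match
6 → no match
7 → match
8 → match
9 → no match

1, 3, 4, 5, 7, 8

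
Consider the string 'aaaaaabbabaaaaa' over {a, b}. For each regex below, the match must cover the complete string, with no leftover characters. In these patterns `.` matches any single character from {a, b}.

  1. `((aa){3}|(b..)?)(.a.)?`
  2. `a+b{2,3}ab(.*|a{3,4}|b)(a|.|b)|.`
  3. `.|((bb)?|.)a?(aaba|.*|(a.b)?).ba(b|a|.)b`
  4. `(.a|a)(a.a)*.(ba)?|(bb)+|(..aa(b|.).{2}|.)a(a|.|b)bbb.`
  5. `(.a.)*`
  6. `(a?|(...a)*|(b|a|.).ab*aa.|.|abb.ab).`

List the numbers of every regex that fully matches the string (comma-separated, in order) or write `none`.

2

1 → no match
2 → match
3 → no match
4 → no match
5 → no match
6 → no match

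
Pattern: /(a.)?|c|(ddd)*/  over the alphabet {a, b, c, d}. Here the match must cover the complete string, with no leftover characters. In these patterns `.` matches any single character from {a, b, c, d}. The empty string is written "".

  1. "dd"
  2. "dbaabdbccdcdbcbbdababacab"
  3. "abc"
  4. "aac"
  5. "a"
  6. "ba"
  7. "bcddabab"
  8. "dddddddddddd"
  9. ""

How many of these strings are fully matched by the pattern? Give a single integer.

1 → no match
2 → no match
3 → no match
4 → no match
5 → no match
6 → no match
7 → no match
8 → match
9 → match
Total matched: 2

2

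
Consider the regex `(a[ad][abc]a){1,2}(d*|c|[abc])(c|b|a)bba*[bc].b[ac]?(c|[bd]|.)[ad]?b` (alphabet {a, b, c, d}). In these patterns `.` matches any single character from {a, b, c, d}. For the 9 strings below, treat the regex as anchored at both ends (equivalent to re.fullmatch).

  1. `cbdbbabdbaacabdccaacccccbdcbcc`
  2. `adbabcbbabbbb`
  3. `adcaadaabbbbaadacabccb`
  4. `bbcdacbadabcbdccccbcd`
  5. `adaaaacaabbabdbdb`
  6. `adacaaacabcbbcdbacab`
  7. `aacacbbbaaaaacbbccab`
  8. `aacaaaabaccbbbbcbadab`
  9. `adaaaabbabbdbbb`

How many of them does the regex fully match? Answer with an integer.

1 → no match — must start with `a`
2 → no match
3 → no match
4 → no match — must start with `a`
5 → match
6 → no match
7 → match
8 → no match
9 → no match
Total matched: 2

2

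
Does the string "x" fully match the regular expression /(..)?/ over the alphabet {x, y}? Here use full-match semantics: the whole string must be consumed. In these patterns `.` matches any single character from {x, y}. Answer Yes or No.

No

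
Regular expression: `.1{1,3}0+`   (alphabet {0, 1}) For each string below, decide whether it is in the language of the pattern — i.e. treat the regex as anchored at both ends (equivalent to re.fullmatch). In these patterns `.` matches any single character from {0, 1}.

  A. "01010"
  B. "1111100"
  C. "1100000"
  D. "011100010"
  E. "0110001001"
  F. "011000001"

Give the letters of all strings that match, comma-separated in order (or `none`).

C

A. "01010" → no match
B. "1111100" → no match
C. "1100000" → match
D. "011100010" → no match
E. "0110001001" → no match — must end with "0"
F. "011000001" → no match — must end with "0"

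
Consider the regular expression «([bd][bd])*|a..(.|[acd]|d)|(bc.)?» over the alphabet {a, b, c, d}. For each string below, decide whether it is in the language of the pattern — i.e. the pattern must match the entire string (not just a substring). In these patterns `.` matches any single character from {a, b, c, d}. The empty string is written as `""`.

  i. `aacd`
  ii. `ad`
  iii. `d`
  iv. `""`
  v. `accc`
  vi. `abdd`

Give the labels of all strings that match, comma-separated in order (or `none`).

i → match
ii → no match
iii → no match
iv → match
v → match
vi → match

i, iv, v, vi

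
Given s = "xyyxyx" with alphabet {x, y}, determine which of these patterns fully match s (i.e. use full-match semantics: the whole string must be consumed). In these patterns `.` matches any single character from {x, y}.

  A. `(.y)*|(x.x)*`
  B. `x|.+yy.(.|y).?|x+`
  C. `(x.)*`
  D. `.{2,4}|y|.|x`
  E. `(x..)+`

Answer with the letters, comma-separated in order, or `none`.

A → no match
B → match
C → no match
D → no match
E → match

B, E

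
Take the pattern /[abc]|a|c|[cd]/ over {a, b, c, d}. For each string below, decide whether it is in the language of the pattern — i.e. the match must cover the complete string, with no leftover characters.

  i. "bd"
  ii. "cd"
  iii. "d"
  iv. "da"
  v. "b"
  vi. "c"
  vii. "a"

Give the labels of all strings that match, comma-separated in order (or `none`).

iii, v, vi, vii

i → no match
ii → no match
iii → match
iv → no match
v → match
vi → match
vii → match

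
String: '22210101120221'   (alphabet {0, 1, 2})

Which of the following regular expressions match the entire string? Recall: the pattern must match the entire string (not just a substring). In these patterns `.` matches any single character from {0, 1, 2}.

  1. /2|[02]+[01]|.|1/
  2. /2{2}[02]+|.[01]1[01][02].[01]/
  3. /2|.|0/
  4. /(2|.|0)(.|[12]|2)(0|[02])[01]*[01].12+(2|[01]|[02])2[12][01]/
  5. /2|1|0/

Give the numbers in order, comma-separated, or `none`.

4

1 → no match
2 → no match
3 → no match
4 → match
5 → no match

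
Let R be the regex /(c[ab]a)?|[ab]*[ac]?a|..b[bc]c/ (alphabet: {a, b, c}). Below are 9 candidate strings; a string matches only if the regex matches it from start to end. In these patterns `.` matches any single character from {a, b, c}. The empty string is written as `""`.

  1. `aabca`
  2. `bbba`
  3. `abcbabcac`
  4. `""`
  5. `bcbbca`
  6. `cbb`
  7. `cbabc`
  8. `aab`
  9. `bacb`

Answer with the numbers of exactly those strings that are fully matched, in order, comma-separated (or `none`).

1, 2, 4

1. `aabca` → match
2. `bbba` → match
3. `abcbabcac` → no match
4. `""` → match
5. `bcbbca` → no match
6. `cbb` → no match
7. `cbabc` → no match
8. `aab` → no match
9. `bacb` → no match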